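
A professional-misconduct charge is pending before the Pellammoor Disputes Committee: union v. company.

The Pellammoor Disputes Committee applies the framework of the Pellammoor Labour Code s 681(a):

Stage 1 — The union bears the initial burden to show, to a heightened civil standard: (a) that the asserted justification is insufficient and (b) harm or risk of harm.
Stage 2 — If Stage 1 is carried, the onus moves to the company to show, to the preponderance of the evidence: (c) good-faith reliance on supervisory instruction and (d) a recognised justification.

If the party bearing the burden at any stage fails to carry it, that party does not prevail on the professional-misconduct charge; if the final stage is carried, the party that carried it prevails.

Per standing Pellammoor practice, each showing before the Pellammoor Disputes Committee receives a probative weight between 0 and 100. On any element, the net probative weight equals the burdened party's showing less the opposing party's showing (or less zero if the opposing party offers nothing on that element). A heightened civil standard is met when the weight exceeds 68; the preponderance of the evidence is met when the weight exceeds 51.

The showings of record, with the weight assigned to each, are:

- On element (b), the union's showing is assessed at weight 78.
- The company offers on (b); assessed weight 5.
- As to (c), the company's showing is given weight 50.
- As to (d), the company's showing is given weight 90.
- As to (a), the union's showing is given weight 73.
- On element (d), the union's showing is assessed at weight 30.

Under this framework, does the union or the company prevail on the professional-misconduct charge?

union

Stage 1 (union, a heightened civil standard, weight exceeds 68): (a) 73 > 68 — meets; (b) net 78−5=73 > 68 — meets.
  Stage 1 carried; the burden shifts to the company.
Stage 2 (company, the preponderance of the evidence, weight exceeds 51): (c) 50 ≤ 51 — fails; (d) net 90−30=60 > 51 — meets.
  The company does not carry Stage 2.
So the union prevails.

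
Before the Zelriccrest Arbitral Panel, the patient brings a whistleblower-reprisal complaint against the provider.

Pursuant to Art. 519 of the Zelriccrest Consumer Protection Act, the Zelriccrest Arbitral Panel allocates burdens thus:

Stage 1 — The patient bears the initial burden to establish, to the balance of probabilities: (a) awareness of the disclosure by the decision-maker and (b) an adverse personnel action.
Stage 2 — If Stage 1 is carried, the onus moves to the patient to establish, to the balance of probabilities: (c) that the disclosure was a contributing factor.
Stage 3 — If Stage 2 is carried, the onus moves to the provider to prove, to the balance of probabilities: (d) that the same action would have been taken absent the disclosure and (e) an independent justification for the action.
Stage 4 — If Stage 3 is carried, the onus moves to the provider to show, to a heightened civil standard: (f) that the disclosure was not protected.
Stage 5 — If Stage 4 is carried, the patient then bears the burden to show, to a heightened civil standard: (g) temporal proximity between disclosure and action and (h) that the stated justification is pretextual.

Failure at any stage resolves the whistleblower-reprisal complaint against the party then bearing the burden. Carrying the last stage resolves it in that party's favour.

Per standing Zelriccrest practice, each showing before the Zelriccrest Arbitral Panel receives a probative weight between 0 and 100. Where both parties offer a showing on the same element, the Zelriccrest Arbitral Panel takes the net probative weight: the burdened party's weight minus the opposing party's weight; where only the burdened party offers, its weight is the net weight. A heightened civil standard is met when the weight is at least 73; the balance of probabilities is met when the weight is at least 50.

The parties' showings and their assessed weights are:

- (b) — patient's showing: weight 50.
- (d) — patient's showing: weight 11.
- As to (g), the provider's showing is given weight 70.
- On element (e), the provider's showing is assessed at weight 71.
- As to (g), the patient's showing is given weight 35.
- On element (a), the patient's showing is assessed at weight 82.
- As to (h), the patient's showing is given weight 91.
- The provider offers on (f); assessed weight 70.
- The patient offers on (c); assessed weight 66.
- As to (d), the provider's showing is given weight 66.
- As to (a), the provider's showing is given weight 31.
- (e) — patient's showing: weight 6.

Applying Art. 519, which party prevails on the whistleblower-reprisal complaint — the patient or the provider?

patient

Stage 1 (patient, the balance of probabilities, weight is at least 50): (a) net 82−31=51 ≥ 50 — meets; (b) 50 ≥ 50 — meets.
  Stage 1 is satisfied; the patient continues to bear the burden.
Stage 2 (patient, the balance of probabilities, weight is at least 50): (c) 66 ≥ 50 — meets.
  Stage 2 is satisfied; the onus moves to the provider.
Stage 3 (provider, the balance of probabilities, weight is at least 50): (d) net 66−11=55 ≥ 50 — meets; (e) net 71−6=65 ≥ 50 — meets.
  Stage 3 is satisfied; the provider continues to bear the burden.
Stage 4 (provider, a heightened civil standard, weight is at least 73): (f) 70 < 73 — fails.
  The provider does not carry Stage 4.
The patient prevails.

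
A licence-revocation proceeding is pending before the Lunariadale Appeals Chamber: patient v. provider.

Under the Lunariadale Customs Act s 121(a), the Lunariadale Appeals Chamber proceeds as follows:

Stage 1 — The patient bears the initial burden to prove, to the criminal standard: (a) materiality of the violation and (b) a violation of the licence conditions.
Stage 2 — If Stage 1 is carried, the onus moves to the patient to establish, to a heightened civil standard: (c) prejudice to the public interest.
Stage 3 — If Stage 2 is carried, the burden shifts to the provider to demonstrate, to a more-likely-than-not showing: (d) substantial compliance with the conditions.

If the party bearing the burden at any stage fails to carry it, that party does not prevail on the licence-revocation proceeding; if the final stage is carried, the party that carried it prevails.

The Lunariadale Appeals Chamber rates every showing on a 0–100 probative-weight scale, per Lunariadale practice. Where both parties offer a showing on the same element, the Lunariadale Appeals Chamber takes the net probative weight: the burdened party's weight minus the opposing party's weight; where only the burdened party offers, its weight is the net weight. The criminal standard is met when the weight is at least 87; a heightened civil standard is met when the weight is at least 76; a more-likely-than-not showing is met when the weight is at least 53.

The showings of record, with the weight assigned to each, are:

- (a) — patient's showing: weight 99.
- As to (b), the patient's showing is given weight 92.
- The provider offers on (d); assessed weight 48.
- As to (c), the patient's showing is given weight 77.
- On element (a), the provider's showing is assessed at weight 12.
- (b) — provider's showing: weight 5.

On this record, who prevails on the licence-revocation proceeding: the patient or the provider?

Stage 1 (patient, the criminal standard, weight is at least 87): (a) net 99−12=87 ≥ 87 — meets; (b) net 92−5=87 ≥ 87 — meets.
  Stage 1 carried; the burden remains with the patient.
Stage 2 (patient, a heightened civil standard, weight is at least 76): (c) 77 ≥ 76 — meets.
  Stage 2 carried; the burden shifts to the provider.
Stage 3 (provider, a more-likely-than-not showing, weight is at least 53): (d) 48 < 53 — fails.
  Not every element is met, so the provider fails to carry Stage 3.
So the patient prevails.

patient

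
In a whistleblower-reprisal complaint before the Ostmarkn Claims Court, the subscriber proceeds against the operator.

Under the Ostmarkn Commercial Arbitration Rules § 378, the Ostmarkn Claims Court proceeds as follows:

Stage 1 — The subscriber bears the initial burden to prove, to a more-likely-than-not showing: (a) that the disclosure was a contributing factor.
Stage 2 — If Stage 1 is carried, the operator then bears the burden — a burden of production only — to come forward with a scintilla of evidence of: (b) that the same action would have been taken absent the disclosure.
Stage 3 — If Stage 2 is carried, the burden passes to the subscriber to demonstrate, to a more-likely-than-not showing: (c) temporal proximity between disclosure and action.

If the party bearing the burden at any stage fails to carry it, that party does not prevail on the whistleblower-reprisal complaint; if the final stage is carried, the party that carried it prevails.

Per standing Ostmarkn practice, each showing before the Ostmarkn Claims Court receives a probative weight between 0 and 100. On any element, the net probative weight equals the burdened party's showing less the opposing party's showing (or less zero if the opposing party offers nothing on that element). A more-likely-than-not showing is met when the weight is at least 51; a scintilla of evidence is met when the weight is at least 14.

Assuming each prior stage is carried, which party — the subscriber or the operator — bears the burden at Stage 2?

Stage 2's rule assigns the burden to the operator (to a scintilla of evidence).

operator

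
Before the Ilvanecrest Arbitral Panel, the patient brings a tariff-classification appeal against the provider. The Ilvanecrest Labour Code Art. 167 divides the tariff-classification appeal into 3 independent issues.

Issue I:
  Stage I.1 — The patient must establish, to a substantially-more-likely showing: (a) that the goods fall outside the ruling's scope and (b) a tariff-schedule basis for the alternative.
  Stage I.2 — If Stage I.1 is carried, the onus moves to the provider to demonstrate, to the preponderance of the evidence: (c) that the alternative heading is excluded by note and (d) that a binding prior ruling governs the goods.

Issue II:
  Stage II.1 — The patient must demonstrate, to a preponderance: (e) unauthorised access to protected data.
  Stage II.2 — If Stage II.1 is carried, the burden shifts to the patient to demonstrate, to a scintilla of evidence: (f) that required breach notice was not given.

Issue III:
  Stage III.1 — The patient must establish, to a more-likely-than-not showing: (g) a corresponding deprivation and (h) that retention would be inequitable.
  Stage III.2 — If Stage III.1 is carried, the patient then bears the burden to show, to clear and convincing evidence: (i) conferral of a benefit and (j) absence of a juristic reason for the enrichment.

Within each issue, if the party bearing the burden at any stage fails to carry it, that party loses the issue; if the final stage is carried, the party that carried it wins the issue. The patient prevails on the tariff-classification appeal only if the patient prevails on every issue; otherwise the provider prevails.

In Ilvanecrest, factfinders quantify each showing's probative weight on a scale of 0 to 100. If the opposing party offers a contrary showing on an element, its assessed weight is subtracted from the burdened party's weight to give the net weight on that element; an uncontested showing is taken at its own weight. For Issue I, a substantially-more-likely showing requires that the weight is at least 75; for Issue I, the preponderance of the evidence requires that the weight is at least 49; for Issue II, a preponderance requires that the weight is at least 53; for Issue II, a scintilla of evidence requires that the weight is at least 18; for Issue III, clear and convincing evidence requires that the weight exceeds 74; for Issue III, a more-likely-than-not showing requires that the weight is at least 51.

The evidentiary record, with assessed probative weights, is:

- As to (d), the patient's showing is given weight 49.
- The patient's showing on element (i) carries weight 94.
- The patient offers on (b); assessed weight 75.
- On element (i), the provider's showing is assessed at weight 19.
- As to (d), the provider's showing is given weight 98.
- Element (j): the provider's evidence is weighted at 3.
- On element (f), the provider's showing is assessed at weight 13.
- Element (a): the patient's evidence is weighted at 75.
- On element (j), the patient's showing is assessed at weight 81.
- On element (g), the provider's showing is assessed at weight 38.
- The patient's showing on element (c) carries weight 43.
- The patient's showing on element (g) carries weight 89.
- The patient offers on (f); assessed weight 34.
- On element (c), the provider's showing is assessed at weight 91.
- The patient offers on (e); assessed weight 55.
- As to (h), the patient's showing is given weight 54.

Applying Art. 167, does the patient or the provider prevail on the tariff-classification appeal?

patient

— Issue I —
At Stage I.1 the patient must meet a substantially-more-likely showing (weight is at least 75): on (a) the weight is 75, which does reach 75, so (a) meets the standard; on (b) the weight is 75, which does reach 75, so (b) meets the standard.
  Stage I.1 carried; the burden shifts to the provider.
At Stage I.2 the provider must meet the preponderance of the evidence (weight is at least 49): on (c) the weight is 91 less the opposing 43 gives net 48, < 49, so (c) does not meet the standard; on (d) the weight is 98 less the opposing 49 gives net 49, which does reach 49, so (d) meets the standard.
  The provider does not carry Stage I.2.
The patient prevails on this issue.
— Issue II —
Stage II.1 (patient, a preponderance, weight is at least 53): (e) 55 ≥ 53 — meets.
  All elements met. The patient retains the burden for Stage II.2.
Stage II.2 (patient, a scintilla of evidence, weight is at least 18): (f) net 34−13=21 ≥ 18 — meets.
  Stage II.2 carried; the final stage is satisfied.
All stages carried — the patient prevails on this issue.
— Issue III —
At Stage III.1 the patient must meet a more-likely-than-not showing (weight is at least 51): on (g) the weight is 89 less the opposing 38 gives net 51, which does reach 51, so (g) meets the standard; on (h) the weight is 54, ≥ 51, so (h) meets the standard.
  Stage III.1 carried; the burden remains with the patient.
At Stage III.2 the patient must meet clear and convincing evidence (weight exceeds 74): on (i) the weight is 94 less the opposing 19 gives net 75, which does exceed 74, so (i) meets the standard; on (j) the weight is 81 less the opposing 3 gives net 78, > 74, so (j) meets the standard.
  All elements met at the final stage.
All stages carried — the patient prevails on this issue.
Per-issue: Issue I → patient; Issue II → patient; Issue III → patient. The patient must prevail on every issue; overall, the patient prevails.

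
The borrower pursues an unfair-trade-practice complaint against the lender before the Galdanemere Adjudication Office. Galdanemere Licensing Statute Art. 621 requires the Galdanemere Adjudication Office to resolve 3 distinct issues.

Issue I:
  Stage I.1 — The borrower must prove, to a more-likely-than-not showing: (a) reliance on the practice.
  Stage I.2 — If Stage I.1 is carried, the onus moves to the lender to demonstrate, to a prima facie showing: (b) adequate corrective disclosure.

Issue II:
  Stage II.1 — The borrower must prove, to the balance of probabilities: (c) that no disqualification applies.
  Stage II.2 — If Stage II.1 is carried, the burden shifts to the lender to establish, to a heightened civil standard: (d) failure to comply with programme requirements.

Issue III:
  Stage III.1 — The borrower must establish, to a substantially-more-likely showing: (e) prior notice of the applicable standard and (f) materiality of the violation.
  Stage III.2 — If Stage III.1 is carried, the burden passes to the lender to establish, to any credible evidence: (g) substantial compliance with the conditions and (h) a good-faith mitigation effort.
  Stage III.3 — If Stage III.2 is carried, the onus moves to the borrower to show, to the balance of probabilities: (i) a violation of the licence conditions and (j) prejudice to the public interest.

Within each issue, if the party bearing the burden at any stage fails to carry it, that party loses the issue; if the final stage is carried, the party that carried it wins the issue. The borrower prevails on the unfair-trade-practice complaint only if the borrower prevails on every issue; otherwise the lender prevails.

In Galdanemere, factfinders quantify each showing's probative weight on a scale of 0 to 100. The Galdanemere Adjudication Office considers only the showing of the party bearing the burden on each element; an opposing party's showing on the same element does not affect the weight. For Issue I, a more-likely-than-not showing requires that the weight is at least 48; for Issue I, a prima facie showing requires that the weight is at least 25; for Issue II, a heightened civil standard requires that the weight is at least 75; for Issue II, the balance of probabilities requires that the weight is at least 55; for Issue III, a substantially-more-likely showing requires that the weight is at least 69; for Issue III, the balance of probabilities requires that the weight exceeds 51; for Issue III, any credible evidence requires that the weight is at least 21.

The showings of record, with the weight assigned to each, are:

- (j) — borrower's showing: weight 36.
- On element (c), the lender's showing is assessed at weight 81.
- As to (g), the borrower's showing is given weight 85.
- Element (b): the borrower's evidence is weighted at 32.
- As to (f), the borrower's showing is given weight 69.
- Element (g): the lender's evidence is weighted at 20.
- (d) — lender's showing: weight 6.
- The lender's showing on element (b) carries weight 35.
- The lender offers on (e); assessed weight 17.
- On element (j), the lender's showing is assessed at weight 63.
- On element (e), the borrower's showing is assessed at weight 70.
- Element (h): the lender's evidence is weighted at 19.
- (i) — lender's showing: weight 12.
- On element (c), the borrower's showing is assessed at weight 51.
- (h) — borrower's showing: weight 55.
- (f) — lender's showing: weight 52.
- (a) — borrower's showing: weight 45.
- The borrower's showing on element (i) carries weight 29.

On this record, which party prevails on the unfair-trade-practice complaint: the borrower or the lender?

— Issue I —
Stage I.1 — burden on borrower; standard: a more-likely-than-not showing (weight is at least 48).
    (a): 45 < 48 [not met]
  The borrower does not carry Stage I.1.
So the lender prevails on this issue.
— Issue II —
Stage II.1 — burden on borrower; standard: the balance of probabilities (weight is at least 55).
    (c): 51 (lender's 81 disregarded) < 55 [not met]
  The borrower does not carry Stage II.1.
The lender prevails on this issue.
— Issue III —
At Stage III.1 the borrower must meet a substantially-more-likely showing (weight is at least 69): on (e) the weight is 70 (the lender's 17 is given no effect), ≥ 69, so (e) meets the standard; on (f) the weight is 69 (the lender's 52 is given no effect), ≥ 69, so (f) meets the standard.
  Stage III.1 is satisfied; the onus moves to the lender.
At Stage III.2 the lender must meet any credible evidence (weight is at least 21): on (g) the weight is 20 (the borrower's 85 is given no effect), < 21, so (g) does not meet the standard; on (h) the weight is 19 (the borrower's 55 is given no effect), < 21, so (h) does not meet the standard.
  The lender does not carry Stage III.2.
So the borrower prevails on this issue.
Per-issue: Issue I → lender; Issue II → lender; Issue III → borrower. The borrower must prevail on every issue; overall, the lender prevails.

lender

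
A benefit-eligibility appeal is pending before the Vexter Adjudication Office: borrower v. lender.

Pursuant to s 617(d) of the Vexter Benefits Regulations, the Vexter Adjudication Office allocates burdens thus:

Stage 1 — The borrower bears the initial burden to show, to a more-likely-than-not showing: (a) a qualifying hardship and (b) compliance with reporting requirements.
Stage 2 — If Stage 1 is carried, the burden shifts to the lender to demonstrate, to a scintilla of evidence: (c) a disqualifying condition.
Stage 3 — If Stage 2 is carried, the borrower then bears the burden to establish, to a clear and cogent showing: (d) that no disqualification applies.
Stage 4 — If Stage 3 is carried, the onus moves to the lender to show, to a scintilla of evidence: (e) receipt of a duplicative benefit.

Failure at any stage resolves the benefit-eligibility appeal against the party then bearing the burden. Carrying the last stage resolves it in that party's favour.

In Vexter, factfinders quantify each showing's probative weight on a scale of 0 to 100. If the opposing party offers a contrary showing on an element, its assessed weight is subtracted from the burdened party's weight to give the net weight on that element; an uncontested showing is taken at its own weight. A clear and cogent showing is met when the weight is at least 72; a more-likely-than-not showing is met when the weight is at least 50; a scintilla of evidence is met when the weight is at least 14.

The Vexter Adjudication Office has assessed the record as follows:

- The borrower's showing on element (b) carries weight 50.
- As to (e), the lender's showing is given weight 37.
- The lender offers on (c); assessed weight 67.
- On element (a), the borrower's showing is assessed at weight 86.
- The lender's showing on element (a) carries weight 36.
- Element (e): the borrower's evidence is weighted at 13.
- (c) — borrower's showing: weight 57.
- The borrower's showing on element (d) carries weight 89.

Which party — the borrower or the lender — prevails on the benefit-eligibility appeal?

borrower

Stage 1 (borrower, a more-likely-than-not showing, weight is at least 50): (a) net 86−36=50 ≥ 50 — meets; (b) 50 ≥ 50 — meets.
  The borrower carries Stage 1; the lender now bears the burden.
Stage 2 (lender, a scintilla of evidence, weight is at least 14): (c) net 67−57=10 < 14 — fails.
  The lender does not carry Stage 2.
The borrower prevails.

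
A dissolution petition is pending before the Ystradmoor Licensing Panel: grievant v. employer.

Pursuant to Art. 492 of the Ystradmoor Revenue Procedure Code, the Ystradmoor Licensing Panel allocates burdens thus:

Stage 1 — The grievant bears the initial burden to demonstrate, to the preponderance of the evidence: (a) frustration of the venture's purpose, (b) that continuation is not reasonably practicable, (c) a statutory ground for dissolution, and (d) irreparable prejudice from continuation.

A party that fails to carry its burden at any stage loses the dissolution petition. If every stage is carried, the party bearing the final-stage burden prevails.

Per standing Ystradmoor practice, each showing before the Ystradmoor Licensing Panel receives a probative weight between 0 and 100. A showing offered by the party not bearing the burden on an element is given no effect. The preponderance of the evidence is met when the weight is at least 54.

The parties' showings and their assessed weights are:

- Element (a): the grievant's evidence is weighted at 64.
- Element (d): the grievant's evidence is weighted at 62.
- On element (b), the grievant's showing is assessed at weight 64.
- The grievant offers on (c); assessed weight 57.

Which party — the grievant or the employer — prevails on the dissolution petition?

At Stage 1 the grievant must meet the preponderance of the evidence (weight is at least 54): on (a) the weight is 64, which does reach 54, so (a) meets the standard; on (b) the weight is 64, which does reach 54, so (b) meets the standard; on (c) the weight is 57, which does reach 54, so (c) meets the standard; on (d) the weight is 62, ≥ 54, so (d) meets the standard.
  Stage 1 carried; the final stage is satisfied.
All stages carried — the grievant prevails.

grievant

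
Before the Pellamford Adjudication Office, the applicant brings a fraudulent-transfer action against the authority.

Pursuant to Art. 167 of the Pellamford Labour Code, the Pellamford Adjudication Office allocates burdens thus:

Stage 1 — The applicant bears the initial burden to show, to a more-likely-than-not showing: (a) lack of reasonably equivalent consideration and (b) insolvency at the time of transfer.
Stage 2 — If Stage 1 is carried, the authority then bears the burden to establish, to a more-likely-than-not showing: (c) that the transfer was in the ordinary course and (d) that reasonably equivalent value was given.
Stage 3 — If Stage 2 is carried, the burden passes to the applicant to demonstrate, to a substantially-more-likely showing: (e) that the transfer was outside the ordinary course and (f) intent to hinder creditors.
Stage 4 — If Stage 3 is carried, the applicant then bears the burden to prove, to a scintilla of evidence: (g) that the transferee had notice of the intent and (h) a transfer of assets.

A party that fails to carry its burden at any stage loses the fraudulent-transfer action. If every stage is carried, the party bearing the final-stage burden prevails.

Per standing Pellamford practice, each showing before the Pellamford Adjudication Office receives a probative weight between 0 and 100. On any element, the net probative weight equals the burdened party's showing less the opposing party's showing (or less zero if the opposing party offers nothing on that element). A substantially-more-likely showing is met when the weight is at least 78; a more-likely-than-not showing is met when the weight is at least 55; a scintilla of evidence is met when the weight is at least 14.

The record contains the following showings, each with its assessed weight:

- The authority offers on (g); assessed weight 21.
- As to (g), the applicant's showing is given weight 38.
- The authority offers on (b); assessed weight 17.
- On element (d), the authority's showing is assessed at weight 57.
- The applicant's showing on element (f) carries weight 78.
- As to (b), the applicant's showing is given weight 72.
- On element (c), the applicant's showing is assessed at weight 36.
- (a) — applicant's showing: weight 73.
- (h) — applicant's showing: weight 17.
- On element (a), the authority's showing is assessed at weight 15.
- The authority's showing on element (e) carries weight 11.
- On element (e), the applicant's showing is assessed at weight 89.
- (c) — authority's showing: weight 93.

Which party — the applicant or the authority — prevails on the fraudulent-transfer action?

At Stage 1 the applicant must meet a more-likely-than-not showing (weight is at least 55): on (a) the weight is 73 less the opposing 15 gives net 58, ≥ 55, so (a) meets the standard; on (b) the weight is 72 less the opposing 17 gives net 55, which does reach 55, so (b) meets the standard.
  All elements met. The burden passes to the authority.
At Stage 2 the authority must meet a more-likely-than-not showing (weight is at least 55): on (c) the weight is 93 less the opposing 36 gives net 57, ≥ 55, so (c) meets the standard; on (d) the weight is 57, which does reach 55, so (d) meets the standard.
  Stage 2 is satisfied; the onus moves to the applicant.
At Stage 3 the applicant must meet a substantially-more-likely showing (weight is at least 78): on (e) the weight is 89 less the opposing 11 gives net 78, which does reach 78, so (e) meets the standard; on (f) the weight is 78, ≥ 78, so (f) meets the standard.
  All elements met. The applicant retains the burden for Stage 4.
At Stage 4 the applicant must meet a scintilla of evidence (weight is at least 14): on (g) the weight is 38 less the opposing 21 gives net 17, ≥ 14, so (g) meets the standard; on (h) the weight is 17, which does reach 14, so (h) meets the standard.
  The applicant carries the last stage.
With every stage satisfied, the applicant prevails.

applicant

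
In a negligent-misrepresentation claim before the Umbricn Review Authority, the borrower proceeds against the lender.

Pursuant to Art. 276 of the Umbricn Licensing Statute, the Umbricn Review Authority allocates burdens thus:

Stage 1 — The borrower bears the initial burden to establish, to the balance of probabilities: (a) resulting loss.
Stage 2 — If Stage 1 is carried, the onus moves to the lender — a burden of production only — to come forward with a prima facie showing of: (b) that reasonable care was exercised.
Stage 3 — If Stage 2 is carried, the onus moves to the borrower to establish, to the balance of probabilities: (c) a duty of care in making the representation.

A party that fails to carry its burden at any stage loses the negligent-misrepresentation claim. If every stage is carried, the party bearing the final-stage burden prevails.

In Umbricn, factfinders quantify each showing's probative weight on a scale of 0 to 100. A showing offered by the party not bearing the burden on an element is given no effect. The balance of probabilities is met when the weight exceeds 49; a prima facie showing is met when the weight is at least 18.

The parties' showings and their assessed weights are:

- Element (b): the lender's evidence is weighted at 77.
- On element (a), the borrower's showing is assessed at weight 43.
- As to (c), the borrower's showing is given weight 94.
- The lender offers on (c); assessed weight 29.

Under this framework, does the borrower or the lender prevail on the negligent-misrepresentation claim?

lender

Stage 1 — burden on borrower; standard: the balance of probabilities (weight exceeds 49).
    (a): 43 ≤ 49 [not met]
  Stage 1 not carried; the borrower fails its burden.
The analysis ends at Stage 1; the lender prevails.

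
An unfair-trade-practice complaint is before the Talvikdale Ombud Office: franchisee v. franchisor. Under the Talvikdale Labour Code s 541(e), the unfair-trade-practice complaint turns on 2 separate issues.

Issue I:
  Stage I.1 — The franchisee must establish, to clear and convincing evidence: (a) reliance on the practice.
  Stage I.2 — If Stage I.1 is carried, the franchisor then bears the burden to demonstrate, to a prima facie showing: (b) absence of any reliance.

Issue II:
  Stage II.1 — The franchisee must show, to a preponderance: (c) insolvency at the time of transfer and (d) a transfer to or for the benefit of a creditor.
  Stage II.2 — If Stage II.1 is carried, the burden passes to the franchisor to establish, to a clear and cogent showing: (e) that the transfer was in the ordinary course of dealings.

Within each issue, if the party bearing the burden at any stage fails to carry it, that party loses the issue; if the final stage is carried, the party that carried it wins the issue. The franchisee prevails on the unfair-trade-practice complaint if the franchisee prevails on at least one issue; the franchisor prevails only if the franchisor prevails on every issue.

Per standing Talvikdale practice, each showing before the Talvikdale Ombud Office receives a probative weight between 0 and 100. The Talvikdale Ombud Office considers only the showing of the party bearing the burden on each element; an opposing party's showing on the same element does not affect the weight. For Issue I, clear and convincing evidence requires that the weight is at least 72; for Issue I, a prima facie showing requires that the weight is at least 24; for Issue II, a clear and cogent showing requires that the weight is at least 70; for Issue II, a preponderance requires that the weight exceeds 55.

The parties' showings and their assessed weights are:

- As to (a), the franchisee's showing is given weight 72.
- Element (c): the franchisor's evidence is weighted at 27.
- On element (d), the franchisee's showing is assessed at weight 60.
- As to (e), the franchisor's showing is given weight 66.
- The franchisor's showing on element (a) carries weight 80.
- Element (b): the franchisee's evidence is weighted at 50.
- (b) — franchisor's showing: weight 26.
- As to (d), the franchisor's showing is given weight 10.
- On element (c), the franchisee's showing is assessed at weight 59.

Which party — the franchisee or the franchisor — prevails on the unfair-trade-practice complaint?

— Issue I —
Stage I.1 (franchisee, clear and convincing evidence, weight is at least 72): (a) 72 (franchisor's 80 disregarded) ≥ 72 — meets.
  Stage I.1 carried; the burden shifts to the franchisor.
Stage I.2 (franchisor, a prima facie showing, weight is at least 24): (b) 26 (franchisee's 50 disregarded) ≥ 24 — meets.
  The franchisor carries the last stage.
All stages carried — the franchisor prevails on this issue.
— Issue II —
At Stage II.1 the franchisee must meet a preponderance (weight exceeds 55): on (c) the weight is 59 (the franchisor's 27 is given no effect), > 55, so (c) meets the standard; on (d) the weight is 60 (the franchisor's 10 is given no effect), which does exceed 55, so (d) meets the standard.
  Stage II.1 is satisfied; the onus moves to the franchisor.
At Stage II.2 the franchisor must meet a clear and cogent showing (weight is at least 70): on (e) the weight is 66, which does not reach 70, so (e) does not meet the standard.
  Not every element is met, so the franchisor fails to carry Stage II.2.
The franchisee prevails on this issue.
Per-issue: Issue I → franchisor; Issue II → franchisee. The franchisee must prevail on at least one issue; overall, the franchisee prevails.

franchisee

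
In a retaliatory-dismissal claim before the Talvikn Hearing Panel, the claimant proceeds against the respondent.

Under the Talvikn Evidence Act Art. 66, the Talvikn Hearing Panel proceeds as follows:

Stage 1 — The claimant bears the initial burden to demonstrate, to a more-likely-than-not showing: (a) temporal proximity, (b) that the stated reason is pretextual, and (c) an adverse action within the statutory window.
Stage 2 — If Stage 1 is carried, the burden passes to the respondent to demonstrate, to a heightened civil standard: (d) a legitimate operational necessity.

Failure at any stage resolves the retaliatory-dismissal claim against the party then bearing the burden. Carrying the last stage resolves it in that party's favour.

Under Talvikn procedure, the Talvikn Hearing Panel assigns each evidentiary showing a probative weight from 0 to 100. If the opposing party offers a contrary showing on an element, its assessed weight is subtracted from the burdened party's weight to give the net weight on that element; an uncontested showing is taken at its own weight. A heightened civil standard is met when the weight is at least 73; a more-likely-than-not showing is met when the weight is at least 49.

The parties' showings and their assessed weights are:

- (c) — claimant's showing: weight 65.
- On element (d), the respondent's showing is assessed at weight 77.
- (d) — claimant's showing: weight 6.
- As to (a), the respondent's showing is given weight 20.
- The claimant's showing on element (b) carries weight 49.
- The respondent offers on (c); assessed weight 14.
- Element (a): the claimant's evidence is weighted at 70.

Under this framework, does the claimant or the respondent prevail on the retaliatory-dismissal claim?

At Stage 1 the claimant must meet a more-likely-than-not showing (weight is at least 49): on (a) the weight is 70 less the opposing 20 gives net 50, which does reach 49, so (a) meets the standard; on (b) the weight is 49, which does reach 49, so (b) meets the standard; on (c) the weight is 65 less the opposing 14 gives net 51, which does reach 49, so (c) meets the standard.
  Stage 1 carried; the burden shifts to the respondent.
At Stage 2 the respondent must meet a heightened civil standard (weight is at least 73): on (d) the weight is 77 less the opposing 6 gives net 71, which does not reach 73, so (d) does not meet the standard.
  Stage 2 not carried; the respondent fails its burden.
The claimant prevails.

claimant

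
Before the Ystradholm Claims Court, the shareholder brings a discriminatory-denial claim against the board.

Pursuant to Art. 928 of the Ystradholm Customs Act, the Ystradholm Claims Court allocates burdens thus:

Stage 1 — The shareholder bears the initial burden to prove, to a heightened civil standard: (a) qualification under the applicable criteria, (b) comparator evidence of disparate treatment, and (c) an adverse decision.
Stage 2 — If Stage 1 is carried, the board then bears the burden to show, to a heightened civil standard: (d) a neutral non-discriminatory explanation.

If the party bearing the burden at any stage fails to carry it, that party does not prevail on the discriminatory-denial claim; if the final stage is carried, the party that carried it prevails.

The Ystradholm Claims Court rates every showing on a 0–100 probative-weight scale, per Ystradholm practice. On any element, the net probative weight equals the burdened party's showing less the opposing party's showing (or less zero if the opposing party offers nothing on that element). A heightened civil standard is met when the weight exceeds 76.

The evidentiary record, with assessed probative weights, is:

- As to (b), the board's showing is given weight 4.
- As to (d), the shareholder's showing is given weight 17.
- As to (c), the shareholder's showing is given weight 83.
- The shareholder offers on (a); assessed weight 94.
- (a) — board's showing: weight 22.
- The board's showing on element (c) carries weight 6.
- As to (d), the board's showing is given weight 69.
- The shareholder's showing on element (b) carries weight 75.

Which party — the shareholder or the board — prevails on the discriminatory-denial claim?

board

Stage 1 (shareholder, a heightened civil standard, weight exceeds 76): (a) net 94−22=72 ≤ 76 — fails; (b) net 75−4=71 ≤ 76 — fails; (c) net 83−6=77 > 76 — meets.
  The shareholder does not carry Stage 1.
The analysis ends at Stage 1; the board prevails.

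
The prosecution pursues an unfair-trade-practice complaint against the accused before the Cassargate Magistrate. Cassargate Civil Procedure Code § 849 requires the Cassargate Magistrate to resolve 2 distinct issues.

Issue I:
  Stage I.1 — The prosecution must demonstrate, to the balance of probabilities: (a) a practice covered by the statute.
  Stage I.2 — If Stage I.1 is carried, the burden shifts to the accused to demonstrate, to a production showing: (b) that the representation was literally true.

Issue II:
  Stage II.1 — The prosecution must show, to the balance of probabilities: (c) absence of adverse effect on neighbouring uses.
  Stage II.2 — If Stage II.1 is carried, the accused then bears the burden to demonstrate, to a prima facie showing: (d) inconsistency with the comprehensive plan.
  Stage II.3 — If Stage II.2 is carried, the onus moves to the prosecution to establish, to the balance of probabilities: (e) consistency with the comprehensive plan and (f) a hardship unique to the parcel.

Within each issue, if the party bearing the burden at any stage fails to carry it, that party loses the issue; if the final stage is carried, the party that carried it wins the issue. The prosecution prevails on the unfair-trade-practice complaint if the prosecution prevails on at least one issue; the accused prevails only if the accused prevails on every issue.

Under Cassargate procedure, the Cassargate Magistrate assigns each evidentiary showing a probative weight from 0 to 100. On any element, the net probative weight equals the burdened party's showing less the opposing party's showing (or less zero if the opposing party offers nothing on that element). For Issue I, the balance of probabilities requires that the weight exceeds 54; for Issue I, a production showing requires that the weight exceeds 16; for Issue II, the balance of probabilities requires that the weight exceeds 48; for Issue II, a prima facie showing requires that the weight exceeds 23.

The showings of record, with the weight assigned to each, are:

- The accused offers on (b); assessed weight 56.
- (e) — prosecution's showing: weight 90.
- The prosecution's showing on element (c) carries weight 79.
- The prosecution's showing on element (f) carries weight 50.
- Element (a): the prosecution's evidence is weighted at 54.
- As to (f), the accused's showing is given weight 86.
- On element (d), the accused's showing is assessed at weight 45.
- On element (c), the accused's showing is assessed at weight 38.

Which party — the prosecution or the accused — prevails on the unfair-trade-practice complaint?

— Issue I —
Stage I.1 — burden on prosecution; standard: the balance of probabilities (weight exceeds 54).
    (a): 54 ≤ 54 [not met]
  Not every element is met, so the prosecution fails to carry Stage I.1.
So the accused prevails on this issue.
— Issue II —
Stage II.1 — burden on prosecution; standard: the balance of probabilities (weight exceeds 48).
    (c): 79 − 38 = 41 ≤ 48 [not met]
  Not every element is met, so the prosecution fails to carry Stage II.1.
The analysis ends at Stage II.1; the accused prevails on this issue.
Per-issue: Issue I → accused; Issue II → accused. The prosecution must prevail on at least one issue; overall, the accused prevails.

accused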